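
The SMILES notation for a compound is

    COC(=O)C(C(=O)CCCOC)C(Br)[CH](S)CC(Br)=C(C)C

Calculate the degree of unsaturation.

Degree of unsaturation = (number of rings) + (number of π bonds).
Ring closures in the SMILES: 0.
π bonds: 3 double bonds (each 1 DoU) → 3 DoU from unsaturation.
Total DoU = 0 + 3 = 3.

3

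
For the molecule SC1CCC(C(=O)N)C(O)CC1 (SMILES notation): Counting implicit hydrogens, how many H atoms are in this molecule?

15

Walk through each heavy atom and fill implicit hydrogens from standard valence (C 4, N 3, O 2, S 2, halogen 1):
  atom 1: S, bond orders sum to 1 (valence 2) → 1 H
  atom 2: C, bond orders sum to 3 (valence 4) → 1 H
  atom 3: C, bond orders sum to 2 (valence 4) → 2 H
  atom 4: C, bond orders sum to 2 (valence 4) → 2 H
  atom 5: C, bond orders sum to 3 (valence 4) → 1 H
  atom 6: C, bond orders sum to 4 (valence 4) → 0 H
  atom 7: O, bond orders sum to 2 (valence 2) → 0 H
  atom 8: N, bond orders sum to 1 (valence 3) → 2 H
  atom 9: C, bond orders sum to 3 (valence 4) → 1 H
  atom 10: O, bond orders sum to 1 (valence 2) → 1 H
  atom 11: C, bond orders sum to 2 (valence 4) → 2 H
  atom 12: C, bond orders sum to 2 (valence 4) → 2 H
Total hydrogens: 15.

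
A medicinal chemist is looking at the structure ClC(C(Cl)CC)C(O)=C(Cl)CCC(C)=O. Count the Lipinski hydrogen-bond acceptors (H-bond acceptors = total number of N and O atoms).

N atoms: 0; O atoms: 2.
Lipinski HBA = 0 + 2 = 2.

2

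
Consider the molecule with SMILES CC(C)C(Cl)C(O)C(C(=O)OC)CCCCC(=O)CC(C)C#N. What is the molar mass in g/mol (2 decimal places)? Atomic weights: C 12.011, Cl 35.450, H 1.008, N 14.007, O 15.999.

345.86 g/mol

First, the molecular formula is C17H28ClNO4 (counting implicit H from valence).
  C: 17 × 12.011 = 204.187
  Cl: 1 × 35.450 = 35.450
  H: 28 × 1.008 = 28.224
  N: 1 × 14.007 = 14.007
  O: 4 × 15.999 = 63.996
Sum: 17×12.011 + 1×35.450 + 28×1.008 + 1×14.007 + 4×15.999 = 345.864 → 345.86 g/mol.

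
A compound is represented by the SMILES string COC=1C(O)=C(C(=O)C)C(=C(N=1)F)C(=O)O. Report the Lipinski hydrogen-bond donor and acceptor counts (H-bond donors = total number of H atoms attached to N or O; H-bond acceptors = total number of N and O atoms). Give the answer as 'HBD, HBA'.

2, 6

Donors: find every N or O and count the H atoms it carries.
  atom 2 (O): bond orders sum to 2 → 0 H
  atom 5 (O): bond orders sum to 1 → 1 H
  atom 8 (O): bond orders sum to 2 → 0 H
  atom 12 (N): bond orders sum to 3 → 0 H
  atom 15 (O): bond orders sum to 2 → 0 H
  atom 16 (O): bond orders sum to 1 → 1 H
Lipinski HBD = 2.
Acceptors: N atoms = 1, O atoms = 5 → HBA = 6.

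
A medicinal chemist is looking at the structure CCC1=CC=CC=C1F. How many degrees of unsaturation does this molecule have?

Molecular formula: C8H9F.
DoU = (2C + 2 + N − H − X) / 2, where X is the halogen count and O/S are ignored.
    = (2·8 + 2 + 0 − 9 − 1) / 2 = 8 / 2 = 4.

4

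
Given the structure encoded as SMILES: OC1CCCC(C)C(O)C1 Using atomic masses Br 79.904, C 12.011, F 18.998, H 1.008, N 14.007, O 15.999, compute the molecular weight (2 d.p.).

144.21 g/mol

First, the molecular formula is C8H16O2 (counting implicit H from valence).
  C: 8 × 12.011 = 96.088
  H: 16 × 1.008 = 16.128
  O: 2 × 15.999 = 31.998
Sum: 8×12.011 + 16×1.008 + 2×15.999 = 144.214 → 144.21 g/mol.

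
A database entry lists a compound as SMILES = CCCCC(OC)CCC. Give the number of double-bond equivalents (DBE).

Molecular formula: C9H20O.
DoU = (2C + 2 + N − H − X) / 2, where X is the halogen count and O/S are ignored.
    = (2·9 + 2 + 0 − 20 − 0) / 2 = 0 / 2 = 0.

0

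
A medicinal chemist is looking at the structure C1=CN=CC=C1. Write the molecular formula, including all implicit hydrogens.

C5H5N

Walk through each heavy atom and fill implicit hydrogens from standard valence (C 4, N 3, O 2, S 2, halogen 1):
  atom 1: C, bond orders sum to 3 (valence 4) → 1 H
  atom 2: C, bond orders sum to 3 (valence 4) → 1 H
  atom 3: N, bond orders sum to 3 (valence 3) → 0 H
  atom 4: C, bond orders sum to 3 (valence 4) → 1 H
  atom 5: C, bond orders sum to 3 (valence 4) → 1 H
  atom 6: C, bond orders sum to 3 (valence 4) → 1 H
Totals → C:5, H:5, N:1.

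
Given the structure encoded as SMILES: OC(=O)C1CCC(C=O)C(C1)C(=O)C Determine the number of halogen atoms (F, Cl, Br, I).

Scan the SMILES for the halogen motif — none present.
Groups that are present: 1 aldehyde, 1 carboxylic acid, 1 ketone.

0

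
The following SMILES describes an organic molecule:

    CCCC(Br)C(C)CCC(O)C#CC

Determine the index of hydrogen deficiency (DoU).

2

Degree of unsaturation = (number of rings) + (number of π bonds).
Ring closures in the SMILES: 0.
π bonds: 1 triple bond (each 2 DoU) → 2 DoU from unsaturation.
Total DoU = 0 + 2 = 2.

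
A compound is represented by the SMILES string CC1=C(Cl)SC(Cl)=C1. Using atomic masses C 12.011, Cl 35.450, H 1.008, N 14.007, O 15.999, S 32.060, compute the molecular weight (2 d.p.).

First, the molecular formula is C5H4Cl2S (counting implicit H from valence).
  C: 5 × 12.011 = 60.055
  Cl: 2 × 35.450 = 70.900
  H: 4 × 1.008 = 4.032
  S: 1 × 32.060 = 32.060
Sum: 5×12.011 + 2×35.450 + 4×1.008 + 1×32.060 = 167.047 → 167.05 g/mol.

167.05 g/mol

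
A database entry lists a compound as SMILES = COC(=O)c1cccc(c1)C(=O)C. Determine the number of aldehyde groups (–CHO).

Scan the SMILES for the aldehyde motif — none present.
Groups that are present: 1 ester, 1 ketone.

0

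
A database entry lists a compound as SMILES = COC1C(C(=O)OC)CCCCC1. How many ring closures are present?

In SMILES, each pair of matching ring-closure digits denotes one ring-closing bond; the number of such bonds equals the number of independent rings.
Ring-closure bonds here: 1.

1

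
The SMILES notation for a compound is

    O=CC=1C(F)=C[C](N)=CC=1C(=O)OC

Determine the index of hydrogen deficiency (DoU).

6

Degree of unsaturation = (number of rings) + (number of π bonds).
Ring closures in the SMILES: 1.
π bonds: 5 double bonds (each 1 DoU) → 5 DoU from unsaturation.
Total DoU = 1 + 5 = 6.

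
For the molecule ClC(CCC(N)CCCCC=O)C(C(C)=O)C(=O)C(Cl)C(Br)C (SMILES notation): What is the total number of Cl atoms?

Scan the SMILES for Cl atoms (remember two-letter symbols like Cl and Br are single atoms).
Chlorine count: 2.

2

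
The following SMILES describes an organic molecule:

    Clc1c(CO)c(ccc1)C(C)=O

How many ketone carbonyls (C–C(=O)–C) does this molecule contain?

1

The ketone motif appears at heavy-atom position 10 in the SMILES.
Other groups present: 1 hydroxyl.
Ketone count: 1.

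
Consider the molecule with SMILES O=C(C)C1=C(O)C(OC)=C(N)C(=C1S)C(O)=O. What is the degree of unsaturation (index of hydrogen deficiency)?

Degree of unsaturation = (number of rings) + (number of π bonds).
Ring closures in the SMILES: 1.
π bonds: 5 double bonds (each 1 DoU) → 5 DoU from unsaturation.
Total DoU = 1 + 5 = 6.

6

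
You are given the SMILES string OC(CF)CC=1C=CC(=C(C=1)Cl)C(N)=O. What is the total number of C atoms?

Count every carbon token in the SMILES (each C, including those in ring-closure positions and inside branches).
Carbon count: 10.

10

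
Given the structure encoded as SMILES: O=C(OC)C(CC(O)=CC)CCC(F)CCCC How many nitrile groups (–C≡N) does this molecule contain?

0

Scan the SMILES for the nitrile motif — none present.
Groups that are present: 1 alkene, 1 ester, 1 hydroxyl.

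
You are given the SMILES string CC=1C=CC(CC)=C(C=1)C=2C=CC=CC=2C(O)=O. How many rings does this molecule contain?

2

In SMILES, each pair of matching ring-closure digits denotes one ring-closing bond; the number of such bonds equals the number of independent rings.
Ring-closure bonds here: 2.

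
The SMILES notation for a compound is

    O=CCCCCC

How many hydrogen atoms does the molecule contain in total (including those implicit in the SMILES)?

Walk through each heavy atom and fill implicit hydrogens from standard valence (C 4, N 3, O 2, S 2, halogen 1):
  atom 1: O, bond orders sum to 2 (valence 2) → 0 H
  atom 2: C, bond orders sum to 3 (valence 4) → 1 H
  atom 3: C, bond orders sum to 2 (valence 4) → 2 H
  atom 4: C, bond orders sum to 2 (valence 4) → 2 H
  atom 5: C, bond orders sum to 2 (valence 4) → 2 H
  atom 6: C, bond orders sum to 2 (valence 4) → 2 H
  atom 7: C, bond orders sum to 1 (valence 4) → 3 H
Total hydrogens: 12.

12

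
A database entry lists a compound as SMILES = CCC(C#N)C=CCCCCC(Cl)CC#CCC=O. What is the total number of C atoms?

16

Count every carbon token in the SMILES (each C, including those in ring-closure positions and inside branches).
Carbon count: 16.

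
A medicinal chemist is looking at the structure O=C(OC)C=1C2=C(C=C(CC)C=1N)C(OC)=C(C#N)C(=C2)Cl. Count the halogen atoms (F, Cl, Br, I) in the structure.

Halogen atoms appear at heavy-atom position 22 (1×Cl).
Other groups present: 1 ester, 1 ether, 1 nitrile, 1 primary amine.
Halogen count: 1.

1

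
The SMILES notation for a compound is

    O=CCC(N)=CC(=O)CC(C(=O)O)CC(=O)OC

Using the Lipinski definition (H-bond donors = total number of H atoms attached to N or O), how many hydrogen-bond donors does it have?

Donors: find every N or O and count the H atoms it carries.
  atom 1 (O): bond orders sum to 2 → 0 H
  atom 5 (N): bond orders sum to 1 → 2 H
  atom 8 (O): bond orders sum to 2 → 0 H
  atom 12 (O): bond orders sum to 2 → 0 H
  atom 13 (O): bond orders sum to 1 → 1 H
  atom 16 (O): bond orders sum to 2 → 0 H
  atom 17 (O): bond orders sum to 2 → 0 H
Lipinski HBD = 3.

3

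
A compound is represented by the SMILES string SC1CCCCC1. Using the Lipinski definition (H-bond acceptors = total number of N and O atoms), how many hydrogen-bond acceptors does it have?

N atoms: 0; O atoms: 0.
Lipinski HBA = 0 + 0 = 0.

0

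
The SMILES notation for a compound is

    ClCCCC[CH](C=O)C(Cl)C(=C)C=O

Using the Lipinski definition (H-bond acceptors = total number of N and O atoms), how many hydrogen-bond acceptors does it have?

N atoms: 0; O atoms: 2.
Lipinski HBA = 0 + 2 = 2.

2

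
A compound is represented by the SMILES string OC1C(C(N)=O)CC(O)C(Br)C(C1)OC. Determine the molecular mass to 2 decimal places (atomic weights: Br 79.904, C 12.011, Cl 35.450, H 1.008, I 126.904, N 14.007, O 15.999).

First, the molecular formula is C9H16BrNO4 (counting implicit H from valence).
  Br: 1 × 79.904 = 79.904
  C: 9 × 12.011 = 108.099
  H: 16 × 1.008 = 16.128
  N: 1 × 14.007 = 14.007
  O: 4 × 15.999 = 63.996
Sum: 1×79.904 + 9×12.011 + 16×1.008 + 1×14.007 + 4×15.999 = 282.134 → 282.13 g/mol.

282.13 g/mol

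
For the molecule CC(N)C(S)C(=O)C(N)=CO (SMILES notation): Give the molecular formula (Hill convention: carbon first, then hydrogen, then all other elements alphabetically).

C6H12N2O2S

Walk through each heavy atom and fill implicit hydrogens from standard valence (C 4, N 3, O 2, S 2, halogen 1):
  atom 1: C, bond orders sum to 1 (valence 4) → 3 H
  atom 2: C, bond orders sum to 3 (valence 4) → 1 H
  atom 3: N, bond orders sum to 1 (valence 3) → 2 H
  atom 4: C, bond orders sum to 3 (valence 4) → 1 H
  atom 5: S, bond orders sum to 1 (valence 2) → 1 H
  atom 6: C, bond orders sum to 4 (valence 4) → 0 H
  atom 7: O, bond orders sum to 2 (valence 2) → 0 H
  atom 8: C, bond orders sum to 4 (valence 4) → 0 H
  atom 9: N, bond orders sum to 1 (valence 3) → 2 H
  atom 10: C, bond orders sum to 3 (valence 4) → 1 H
  atom 11: O, bond orders sum to 1 (valence 2) → 1 H
Totals → C:6, H:12, N:2, O:2, S:1.
In Hill order: C6H12N2O2S.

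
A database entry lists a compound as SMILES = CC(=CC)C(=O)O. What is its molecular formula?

Walk through each heavy atom and fill implicit hydrogens from standard valence (C 4, N 3, O 2, S 2, halogen 1):
  atom 1: C, bond orders sum to 1 (valence 4) → 3 H
  atom 2: C, bond orders sum to 4 (valence 4) → 0 H
  atom 3: C, bond orders sum to 3 (valence 4) → 1 H
  atom 4: C, bond orders sum to 1 (valence 4) → 3 H
  atom 5: C, bond orders sum to 4 (valence 4) → 0 H
  atom 6: O, bond orders sum to 2 (valence 2) → 0 H
  atom 7: O, bond orders sum to 1 (valence 2) → 1 H
Totals → C:5, H:8, O:2.

C5H8O2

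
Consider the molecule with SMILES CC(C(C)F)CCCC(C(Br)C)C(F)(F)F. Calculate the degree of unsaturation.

0

Degree of unsaturation = (number of rings) + (number of π bonds).
Ring closures in the SMILES: 0.
π bonds: none → 0 DoU from unsaturation.
Total DoU = 0 + 0 = 0.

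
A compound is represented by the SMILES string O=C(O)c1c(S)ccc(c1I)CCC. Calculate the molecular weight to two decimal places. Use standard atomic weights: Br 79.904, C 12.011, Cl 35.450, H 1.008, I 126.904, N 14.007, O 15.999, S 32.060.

First, the molecular formula is C10H11IO2S (counting implicit H from valence).
  C: 10 × 12.011 = 120.110
  H: 11 × 1.008 = 11.088
  I: 1 × 126.904 = 126.904
  O: 2 × 15.999 = 31.998
  S: 1 × 32.060 = 32.060
Sum: 10×12.011 + 11×1.008 + 1×126.904 + 2×15.999 + 1×32.060 = 322.160 → 322.16 g/mol.

322.16 g/mol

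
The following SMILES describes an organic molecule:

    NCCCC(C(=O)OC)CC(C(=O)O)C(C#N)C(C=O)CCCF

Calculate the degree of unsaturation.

Degree of unsaturation = (number of rings) + (number of π bonds).
Ring closures in the SMILES: 0.
π bonds: 3 double bonds (each 1 DoU), 1 triple bond (each 2 DoU) → 5 DoU from unsaturation.
Total DoU = 0 + 5 = 5.

5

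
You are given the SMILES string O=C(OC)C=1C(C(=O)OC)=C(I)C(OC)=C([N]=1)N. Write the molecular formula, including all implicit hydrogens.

C10H11IN2O5

Walk through each heavy atom and fill implicit hydrogens from standard valence (C 4, N 3, O 2, S 2, halogen 1):
  atom 1: O, bond orders sum to 2 (valence 2) → 0 H
  atom 2: C, bond orders sum to 4 (valence 4) → 0 H
  atom 3: O, bond orders sum to 2 (valence 2) → 0 H
  atom 4: C, bond orders sum to 1 (valence 4) → 3 H
  atom 5: C, bond orders sum to 4 (valence 4) → 0 H
  atom 6: C, bond orders sum to 4 (valence 4) → 0 H
  atom 7: C, bond orders sum to 4 (valence 4) → 0 H
  atom 8: O, bond orders sum to 2 (valence 2) → 0 H
  atom 9: O, bond orders sum to 2 (valence 2) → 0 H
  atom 10: C, bond orders sum to 1 (valence 4) → 3 H
  atom 11: C, bond orders sum to 4 (valence 4) → 0 H
  atom 12: I (halogen, monovalent) → 0 H
  atom 13: C, bond orders sum to 4 (valence 4) → 0 H
  atom 14: O, bond orders sum to 2 (valence 2) → 0 H
  atom 15: C, bond orders sum to 1 (valence 4) → 3 H
  atom 16: C, bond orders sum to 4 (valence 4) → 0 H
  atom 17: N with explicit H count 0
  atom 18: N, bond orders sum to 1 (valence 3) → 2 H
Totals → C:10, H:11, I:1, N:2, O:5.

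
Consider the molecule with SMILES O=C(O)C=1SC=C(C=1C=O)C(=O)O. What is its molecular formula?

Walk through each heavy atom and fill implicit hydrogens from standard valence (C 4, N 3, O 2, S 2, halogen 1):
  atom 1: O, bond orders sum to 2 (valence 2) → 0 H
  atom 2: C, bond orders sum to 4 (valence 4) → 0 H
  atom 3: O, bond orders sum to 1 (valence 2) → 1 H
  atom 4: C, bond orders sum to 4 (valence 4) → 0 H
  atom 5: S, bond orders sum to 2 (valence 2) → 0 H
  atom 6: C, bond orders sum to 3 (valence 4) → 1 H
  atom 7: C, bond orders sum to 4 (valence 4) → 0 H
  atom 8: C, bond orders sum to 4 (valence 4) → 0 H
  atom 9: C, bond orders sum to 3 (valence 4) → 1 H
  atom 10: O, bond orders sum to 2 (valence 2) → 0 H
  atom 11: C, bond orders sum to 4 (valence 4) → 0 H
  atom 12: O, bond orders sum to 2 (valence 2) → 0 H
  atom 13: O, bond orders sum to 1 (valence 2) → 1 H
Totals → C:7, H:4, O:5, S:1.

C7H4O5S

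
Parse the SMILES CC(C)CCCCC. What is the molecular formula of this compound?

C8H18

Walk through each heavy atom and fill implicit hydrogens from standard valence (C 4, N 3, O 2, S 2, halogen 1):
  atom 1: C, bond orders sum to 1 (valence 4) → 3 H
  atom 2: C, bond orders sum to 3 (valence 4) → 1 H
  atom 3: C, bond orders sum to 1 (valence 4) → 3 H
  atom 4: C, bond orders sum to 2 (valence 4) → 2 H
  atom 5: C, bond orders sum to 2 (valence 4) → 2 H
  atom 6: C, bond orders sum to 2 (valence 4) → 2 H
  atom 7: C, bond orders sum to 2 (valence 4) → 2 H
  atom 8: C, bond orders sum to 1 (valence 4) → 3 H
Totals → C:8, H:18.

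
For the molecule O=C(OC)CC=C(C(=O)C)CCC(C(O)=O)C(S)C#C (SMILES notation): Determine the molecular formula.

Walk through each heavy atom and fill implicit hydrogens from standard valence (C 4, N 3, O 2, S 2, halogen 1):
  atom 1: O, bond orders sum to 2 (valence 2) → 0 H
  atom 2: C, bond orders sum to 4 (valence 4) → 0 H
  atom 3: O, bond orders sum to 2 (valence 2) → 0 H
  atom 4: C, bond orders sum to 1 (valence 4) → 3 H
  atom 5: C, bond orders sum to 2 (valence 4) → 2 H
  atom 6: C, bond orders sum to 3 (valence 4) → 1 H
  atom 7: C, bond orders sum to 4 (valence 4) → 0 H
  atom 8: C, bond orders sum to 4 (valence 4) → 0 H
  atom 9: O, bond orders sum to 2 (valence 2) → 0 H
  atom 10: C, bond orders sum to 1 (valence 4) → 3 H
  atom 11: C, bond orders sum to 2 (valence 4) → 2 H
  atom 12: C, bond orders sum to 2 (valence 4) → 2 H
  atom 13: C, bond orders sum to 3 (valence 4) → 1 H
  atom 14: C, bond orders sum to 4 (valence 4) → 0 H
  atom 15: O, bond orders sum to 1 (valence 2) → 1 H
  atom 16: O, bond orders sum to 2 (valence 2) → 0 H
  atom 17: C, bond orders sum to 3 (valence 4) → 1 H
  atom 18: S, bond orders sum to 1 (valence 2) → 1 H
  atom 19: C, bond orders sum to 4 (valence 4) → 0 H
  atom 20: C, bond orders sum to 3 (valence 4) → 1 H
Totals → C:14, H:18, O:5, S:1.
In Hill order: C14H18O5S.

C14H18O5S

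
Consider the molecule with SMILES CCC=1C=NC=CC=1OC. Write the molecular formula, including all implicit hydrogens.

C8H11NO

Walk through each heavy atom and fill implicit hydrogens from standard valence (C 4, N 3, O 2, S 2, halogen 1):
  atom 1: C, bond orders sum to 1 (valence 4) → 3 H
  atom 2: C, bond orders sum to 2 (valence 4) → 2 H
  atom 3: C, bond orders sum to 4 (valence 4) → 0 H
  atom 4: C, bond orders sum to 3 (valence 4) → 1 H
  atom 5: N, bond orders sum to 3 (valence 3) → 0 H
  atom 6: C, bond orders sum to 3 (valence 4) → 1 H
  atom 7: C, bond orders sum to 3 (valence 4) → 1 H
  atom 8: C, bond orders sum to 4 (valence 4) → 0 H
  atom 9: O, bond orders sum to 2 (valence 2) → 0 H
  atom 10: C, bond orders sum to 1 (valence 4) → 3 H
Totals → C:8, H:11, N:1, O:1.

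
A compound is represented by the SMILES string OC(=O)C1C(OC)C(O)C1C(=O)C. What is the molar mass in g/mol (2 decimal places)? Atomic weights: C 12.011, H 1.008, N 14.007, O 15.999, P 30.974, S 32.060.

First, the molecular formula is C8H12O5 (counting implicit H from valence).
  C: 8 × 12.011 = 96.088
  H: 12 × 1.008 = 12.096
  O: 5 × 15.999 = 79.995
Sum: 8×12.011 + 12×1.008 + 5×15.999 = 188.179 → 188.18 g/mol.

188.18 g/mol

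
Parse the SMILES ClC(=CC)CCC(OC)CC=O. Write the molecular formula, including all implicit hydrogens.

C9H15ClO2

Walk through each heavy atom and fill implicit hydrogens from standard valence (C 4, N 3, O 2, S 2, halogen 1):
  atom 1: Cl (halogen, monovalent) → 0 H
  atom 2: C, bond orders sum to 4 (valence 4) → 0 H
  atom 3: C, bond orders sum to 3 (valence 4) → 1 H
  atom 4: C, bond orders sum to 1 (valence 4) → 3 H
  atom 5: C, bond orders sum to 2 (valence 4) → 2 H
  atom 6: C, bond orders sum to 2 (valence 4) → 2 H
  atom 7: C, bond orders sum to 3 (valence 4) → 1 H
  atom 8: O, bond orders sum to 2 (valence 2) → 0 H
  atom 9: C, bond orders sum to 1 (valence 4) → 3 H
  atom 10: C, bond orders sum to 2 (valence 4) → 2 H
  atom 11: C, bond orders sum to 3 (valence 4) → 1 H
  atom 12: O, bond orders sum to 2 (valence 2) → 0 H
Totals → C:9, H:15, Cl:1, O:2.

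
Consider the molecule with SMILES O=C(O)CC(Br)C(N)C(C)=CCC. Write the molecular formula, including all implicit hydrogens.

C9H16BrNO2

Walk through each heavy atom and fill implicit hydrogens from standard valence (C 4, N 3, O 2, S 2, halogen 1):
  atom 1: O, bond orders sum to 2 (valence 2) → 0 H
  atom 2: C, bond orders sum to 4 (valence 4) → 0 H
  atom 3: O, bond orders sum to 1 (valence 2) → 1 H
  atom 4: C, bond orders sum to 2 (valence 4) → 2 H
  atom 5: C, bond orders sum to 3 (valence 4) → 1 H
  atom 6: Br (halogen, monovalent) → 0 H
  atom 7: C, bond orders sum to 3 (valence 4) → 1 H
  atom 8: N, bond orders sum to 1 (valence 3) → 2 H
  atom 9: C, bond orders sum to 4 (valence 4) → 0 H
  atom 10: C, bond orders sum to 1 (valence 4) → 3 H
  atom 11: C, bond orders sum to 3 (valence 4) → 1 H
  atom 12: C, bond orders sum to 2 (valence 4) → 2 H
  atom 13: C, bond orders sum to 1 (valence 4) → 3 H
Totals → C:9, H:16, Br:1, N:1, O:2.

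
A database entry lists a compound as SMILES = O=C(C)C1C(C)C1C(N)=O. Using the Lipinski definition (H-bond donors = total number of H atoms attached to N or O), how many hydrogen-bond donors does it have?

2

Donors: find every N or O and count the H atoms it carries.
  atom 1 (O): bond orders sum to 2 → 0 H
  atom 9 (N): bond orders sum to 1 → 2 H
  atom 10 (O): bond orders sum to 2 → 0 H
Lipinski HBD = 2.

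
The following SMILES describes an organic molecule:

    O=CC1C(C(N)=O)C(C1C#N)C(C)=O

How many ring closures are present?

In SMILES, each pair of matching ring-closure digits denotes one ring-closing bond; the number of such bonds equals the number of independent rings.
Ring-closure bonds here: 1.

1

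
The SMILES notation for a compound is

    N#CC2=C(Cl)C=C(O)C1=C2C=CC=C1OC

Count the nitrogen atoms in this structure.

Scan the SMILES for N atoms (remember two-letter symbols like Cl and Br are single atoms).
Nitrogen count: 1.

1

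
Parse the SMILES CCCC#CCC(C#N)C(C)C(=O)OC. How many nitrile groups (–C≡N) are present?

1

The nitrile motif appears at heavy-atom position 8 in the SMILES.
Other groups present: 1 alkyne, 1 ester.
Nitrile count: 1.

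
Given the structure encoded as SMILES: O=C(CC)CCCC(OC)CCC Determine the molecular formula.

C11H22O2

Walk through each heavy atom and fill implicit hydrogens from standard valence (C 4, N 3, O 2, S 2, halogen 1):
  atom 1: O, bond orders sum to 2 (valence 2) → 0 H
  atom 2: C, bond orders sum to 4 (valence 4) → 0 H
  atom 3: C, bond orders sum to 2 (valence 4) → 2 H
  atom 4: C, bond orders sum to 1 (valence 4) → 3 H
  atom 5: C, bond orders sum to 2 (valence 4) → 2 H
  atom 6: C, bond orders sum to 2 (valence 4) → 2 H
  atom 7: C, bond orders sum to 2 (valence 4) → 2 H
  atom 8: C, bond orders sum to 3 (valence 4) → 1 H
  atom 9: O, bond orders sum to 2 (valence 2) → 0 H
  atom 10: C, bond orders sum to 1 (valence 4) → 3 H
  atom 11: C, bond orders sum to 2 (valence 4) → 2 H
  atom 12: C, bond orders sum to 2 (valence 4) → 2 H
  atom 13: C, bond orders sum to 1 (valence 4) → 3 H
Totals → C:11, H:22, O:2.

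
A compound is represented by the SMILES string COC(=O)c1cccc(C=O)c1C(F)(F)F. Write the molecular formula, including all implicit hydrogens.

Walk through each heavy atom and fill implicit hydrogens from standard valence (C 4, N 3, O 2, S 2, halogen 1); for lowercase aromatic atoms, an aromatic c carries 1 H when it has two neighbours and 0 H with three, and aromatic n carries 0 H:
  atom 1: C, bond orders sum to 1 (valence 4) → 3 H
  atom 2: O, bond orders sum to 2 (valence 2) → 0 H
  atom 3: C, bond orders sum to 4 (valence 4) → 0 H
  atom 4: O, bond orders sum to 2 (valence 2) → 0 H
  atom 5: aromatic c, 3 neighbours → 0 H
  atom 6: aromatic c, 2 neighbours → 1 H
  atom 7: aromatic c, 2 neighbours → 1 H
  atom 8: aromatic c, 2 neighbours → 1 H
  atom 9: aromatic c, 3 neighbours → 0 H
  atom 10: C, bond orders sum to 3 (valence 4) → 1 H
  atom 11: O, bond orders sum to 2 (valence 2) → 0 H
  atom 12: aromatic c, 3 neighbours → 0 H
  atom 13: C, bond orders sum to 4 (valence 4) → 0 H
  atom 14: F (halogen, monovalent) → 0 H
  atom 15: F (halogen, monovalent) → 0 H
  atom 16: F (halogen, monovalent) → 0 H
Totals → C:10, H:7, F:3, O:3.
In Hill order: C10H7F3O3.

C10H7F3O3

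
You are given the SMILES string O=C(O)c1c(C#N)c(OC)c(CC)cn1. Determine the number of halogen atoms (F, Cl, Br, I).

0

Scan the SMILES for the halogen motif — none present.
Groups that are present: 1 carboxylic acid, 1 ether, 1 nitrile.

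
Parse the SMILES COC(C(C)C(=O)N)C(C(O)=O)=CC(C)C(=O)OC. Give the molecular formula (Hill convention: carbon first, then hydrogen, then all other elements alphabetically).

Walk through each heavy atom and fill implicit hydrogens from standard valence (C 4, N 3, O 2, S 2, halogen 1):
  atom 1: C, bond orders sum to 1 (valence 4) → 3 H
  atom 2: O, bond orders sum to 2 (valence 2) → 0 H
  atom 3: C, bond orders sum to 3 (valence 4) → 1 H
  atom 4: C, bond orders sum to 3 (valence 4) → 1 H
  atom 5: C, bond orders sum to 1 (valence 4) → 3 H
  atom 6: C, bond orders sum to 4 (valence 4) → 0 H
  atom 7: O, bond orders sum to 2 (valence 2) → 0 H
  atom 8: N, bond orders sum to 1 (valence 3) → 2 H
  atom 9: C, bond orders sum to 4 (valence 4) → 0 H
  atom 10: C, bond orders sum to 4 (valence 4) → 0 H
  atom 11: O, bond orders sum to 1 (valence 2) → 1 H
  atom 12: O, bond orders sum to 2 (valence 2) → 0 H
  atom 13: C, bond orders sum to 3 (valence 4) → 1 H
  atom 14: C, bond orders sum to 3 (valence 4) → 1 H
  atom 15: C, bond orders sum to 1 (valence 4) → 3 H
  atom 16: C, bond orders sum to 4 (valence 4) → 0 H
  atom 17: O, bond orders sum to 2 (valence 2) → 0 H
  atom 18: O, bond orders sum to 2 (valence 2) → 0 H
  atom 19: C, bond orders sum to 1 (valence 4) → 3 H
Totals → C:12, H:19, N:1, O:6.

C12H19NO6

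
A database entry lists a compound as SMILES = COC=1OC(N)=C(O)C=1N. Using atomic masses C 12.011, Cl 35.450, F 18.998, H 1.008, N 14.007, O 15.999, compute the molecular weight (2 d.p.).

First, the molecular formula is C5H8N2O3 (counting implicit H from valence).
  C: 5 × 12.011 = 60.055
  H: 8 × 1.008 = 8.064
  N: 2 × 14.007 = 28.014
  O: 3 × 15.999 = 47.997
Sum: 5×12.011 + 8×1.008 + 2×14.007 + 3×15.999 = 144.130 → 144.13 g/mol.

144.13 g/mol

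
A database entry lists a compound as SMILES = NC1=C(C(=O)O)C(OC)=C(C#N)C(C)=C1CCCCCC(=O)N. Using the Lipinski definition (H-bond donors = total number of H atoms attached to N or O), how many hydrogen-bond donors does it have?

5

Donors: find every N or O and count the H atoms it carries.
  atom 1 (N): bond orders sum to 1 → 2 H
  atom 5 (O): bond orders sum to 2 → 0 H
  atom 6 (O): bond orders sum to 1 → 1 H
  atom 8 (O): bond orders sum to 2 → 0 H
  atom 12 (N): bond orders sum to 3 → 0 H
  atom 22 (O): bond orders sum to 2 → 0 H
  atom 23 (N): bond orders sum to 1 → 2 H
Lipinski HBD = 5.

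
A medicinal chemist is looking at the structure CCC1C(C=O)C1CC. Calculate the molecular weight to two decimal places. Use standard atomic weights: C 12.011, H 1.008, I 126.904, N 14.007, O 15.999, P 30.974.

126.20 g/mol

First, the molecular formula is C8H14O (counting implicit H from valence).
  C: 8 × 12.011 = 96.088
  H: 14 × 1.008 = 14.112
  O: 1 × 15.999 = 15.999
Sum: 8×12.011 + 14×1.008 + 1×15.999 = 126.199 → 126.20 g/mol.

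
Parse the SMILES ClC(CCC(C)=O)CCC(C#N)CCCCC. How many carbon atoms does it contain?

14

Count every carbon token in the SMILES (each C, including those in ring-closure positions and inside branches).
Carbon count: 14.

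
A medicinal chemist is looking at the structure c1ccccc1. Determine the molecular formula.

C6H6

Walk through each heavy atom and fill implicit hydrogens from standard valence (C 4, N 3, O 2, S 2, halogen 1); for lowercase aromatic atoms, an aromatic c carries 1 H when it has two neighbours and 0 H with three, and aromatic n carries 0 H:
  atom 1: aromatic c, 2 neighbours → 1 H
  atom 2: aromatic c, 2 neighbours → 1 H
  atom 3: aromatic c, 2 neighbours → 1 H
  atom 4: aromatic c, 2 neighbours → 1 H
  atom 5: aromatic c, 2 neighbours → 1 H
  atom 6: aromatic c, 2 neighbours → 1 H
Totals → C:6, H:6.
In Hill order: C6H6.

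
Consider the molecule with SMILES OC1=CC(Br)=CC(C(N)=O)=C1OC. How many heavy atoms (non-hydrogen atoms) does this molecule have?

13

Every atom symbol written in the SMILES (organic subset) is one heavy atom; implicit H are not written.
Heavy atoms by element → Br:1, C:8, N:1, O:3.
Total: 13.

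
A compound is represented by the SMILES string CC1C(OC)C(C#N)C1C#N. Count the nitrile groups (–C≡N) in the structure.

The nitrile motif appears at heavy-atom positions 7, 10 in the SMILES.
Other groups present: 1 ether.
Nitrile count: 2.

2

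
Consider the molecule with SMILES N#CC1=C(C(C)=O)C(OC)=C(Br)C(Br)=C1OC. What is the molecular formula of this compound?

Walk through each heavy atom and fill implicit hydrogens from standard valence (C 4, N 3, O 2, S 2, halogen 1):
  atom 1: N, bond orders sum to 3 (valence 3) → 0 H
  atom 2: C, bond orders sum to 4 (valence 4) → 0 H
  atom 3: C, bond orders sum to 4 (valence 4) → 0 H
  atom 4: C, bond orders sum to 4 (valence 4) → 0 H
  atom 5: C, bond orders sum to 4 (valence 4) → 0 H
  atom 6: C, bond orders sum to 1 (valence 4) → 3 H
  atom 7: O, bond orders sum to 2 (valence 2) → 0 H
  atom 8: C, bond orders sum to 4 (valence 4) → 0 H
  atom 9: O, bond orders sum to 2 (valence 2) → 0 H
  atom 10: C, bond orders sum to 1 (valence 4) → 3 H
  atom 11: C, bond orders sum to 4 (valence 4) → 0 H
  atom 12: Br (halogen, monovalent) → 0 H
  atom 13: C, bond orders sum to 4 (valence 4) → 0 H
  atom 14: Br (halogen, monovalent) → 0 H
  atom 15: C, bond orders sum to 4 (valence 4) → 0 H
  atom 16: O, bond orders sum to 2 (valence 2) → 0 H
  atom 17: C, bond orders sum to 1 (valence 4) → 3 H
Totals → C:11, H:9, Br:2, N:1, O:3.

C11H9Br2NO3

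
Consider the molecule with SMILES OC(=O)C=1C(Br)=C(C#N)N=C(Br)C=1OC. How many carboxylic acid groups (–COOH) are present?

1

The carboxylic acid motif appears at heavy-atom position 2 in the SMILES.
Other groups present: 1 ether, 1 nitrile.
Carboxylic acid count: 1.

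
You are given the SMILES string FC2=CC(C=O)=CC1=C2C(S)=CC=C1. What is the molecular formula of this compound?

C11H7FOS

Walk through each heavy atom and fill implicit hydrogens from standard valence (C 4, N 3, O 2, S 2, halogen 1):
  atom 1: F (halogen, monovalent) → 0 H
  atom 2: C, bond orders sum to 4 (valence 4) → 0 H
  atom 3: C, bond orders sum to 3 (valence 4) → 1 H
  atom 4: C, bond orders sum to 4 (valence 4) → 0 H
  atom 5: C, bond orders sum to 3 (valence 4) → 1 H
  atom 6: O, bond orders sum to 2 (valence 2) → 0 H
  atom 7: C, bond orders sum to 3 (valence 4) → 1 H
  atom 8: C, bond orders sum to 4 (valence 4) → 0 H
  atom 9: C, bond orders sum to 4 (valence 4) → 0 H
  atom 10: C, bond orders sum to 4 (valence 4) → 0 H
  atom 11: S, bond orders sum to 1 (valence 2) → 1 H
  atom 12: C, bond orders sum to 3 (valence 4) → 1 H
  atom 13: C, bond orders sum to 3 (valence 4) → 1 H
  atom 14: C, bond orders sum to 3 (valence 4) → 1 H
Totals → C:11, H:7, F:1, O:1, S:1.
In Hill order: C11H7FOS.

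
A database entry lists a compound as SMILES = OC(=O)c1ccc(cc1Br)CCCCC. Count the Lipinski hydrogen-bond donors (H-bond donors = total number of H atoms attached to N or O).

Donors: find every N or O and count the H atoms it carries.
  atom 1 (O): bond orders sum to 1 → 1 H
  atom 3 (O): bond orders sum to 2 → 0 H
Lipinski HBD = 1.

1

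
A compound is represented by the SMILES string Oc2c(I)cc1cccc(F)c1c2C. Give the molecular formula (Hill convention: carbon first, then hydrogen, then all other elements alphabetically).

Walk through each heavy atom and fill implicit hydrogens from standard valence (C 4, N 3, O 2, S 2, halogen 1); for lowercase aromatic atoms, an aromatic c carries 1 H when it has two neighbours and 0 H with three, and aromatic n carries 0 H:
  atom 1: O, bond orders sum to 1 (valence 2) → 1 H
  atom 2: aromatic c, 3 neighbours → 0 H
  atom 3: aromatic c, 3 neighbours → 0 H
  atom 4: I (halogen, monovalent) → 0 H
  atom 5: aromatic c, 2 neighbours → 1 H
  atom 6: aromatic c, 3 neighbours → 0 H
  atom 7: aromatic c, 2 neighbours → 1 H
  atom 8: aromatic c, 2 neighbours → 1 H
  atom 9: aromatic c, 2 neighbours → 1 H
  atom 10: aromatic c, 3 neighbours → 0 H
  atom 11: F (halogen, monovalent) → 0 H
  atom 12: aromatic c, 3 neighbours → 0 H
  atom 13: aromatic c, 3 neighbours → 0 H
  atom 14: C, bond orders sum to 1 (valence 4) → 3 H
Totals → C:11, H:8, F:1, I:1, O:1.
In Hill order: C11H8FIO.

C11H8FIO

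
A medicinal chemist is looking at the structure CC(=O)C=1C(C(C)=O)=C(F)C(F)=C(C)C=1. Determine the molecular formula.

Walk through each heavy atom and fill implicit hydrogens from standard valence (C 4, N 3, O 2, S 2, halogen 1):
  atom 1: C, bond orders sum to 1 (valence 4) → 3 H
  atom 2: C, bond orders sum to 4 (valence 4) → 0 H
  atom 3: O, bond orders sum to 2 (valence 2) → 0 H
  atom 4: C, bond orders sum to 4 (valence 4) → 0 H
  atom 5: C, bond orders sum to 4 (valence 4) → 0 H
  atom 6: C, bond orders sum to 4 (valence 4) → 0 H
  atom 7: C, bond orders sum to 1 (valence 4) → 3 H
  atom 8: O, bond orders sum to 2 (valence 2) → 0 H
  atom 9: C, bond orders sum to 4 (valence 4) → 0 H
  atom 10: F (halogen, monovalent) → 0 H
  atom 11: C, bond orders sum to 4 (valence 4) → 0 H
  atom 12: F (halogen, monovalent) → 0 H
  atom 13: C, bond orders sum to 4 (valence 4) → 0 H
  atom 14: C, bond orders sum to 1 (valence 4) → 3 H
  atom 15: C, bond orders sum to 3 (valence 4) → 1 H
Totals → C:11, H:10, F:2, O:2.
In Hill order: C11H10F2O2.

C11H10F2O2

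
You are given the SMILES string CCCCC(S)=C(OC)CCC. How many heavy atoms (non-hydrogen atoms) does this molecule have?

12

Every atom symbol written in the SMILES (organic subset) is one heavy atom; implicit H are not written.
Heavy atoms by element → C:10, O:1, S:1.
Total: 12.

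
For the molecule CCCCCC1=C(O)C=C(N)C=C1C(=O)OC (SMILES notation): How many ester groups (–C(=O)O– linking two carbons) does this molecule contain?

The ester motif appears at heavy-atom position 14 in the SMILES.
Other groups present: 1 hydroxyl, 1 primary amine.
Ester count: 1.

1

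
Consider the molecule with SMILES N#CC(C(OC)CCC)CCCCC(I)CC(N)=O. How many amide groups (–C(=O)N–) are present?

1

The amide motif appears at heavy-atom position 17 in the SMILES.
Other groups present: 1 ether, 1 nitrile.
Amide count: 1.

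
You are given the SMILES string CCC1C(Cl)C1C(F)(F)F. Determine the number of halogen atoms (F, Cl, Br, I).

4

Halogen atoms appear at heavy-atom positions 5, 8, 9, 10 (1×Cl, 3×F).
Halogen count: 4.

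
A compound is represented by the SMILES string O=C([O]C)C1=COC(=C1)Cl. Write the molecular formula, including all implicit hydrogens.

C6H5ClO3

Walk through each heavy atom and fill implicit hydrogens from standard valence (C 4, N 3, O 2, S 2, halogen 1):
  atom 1: O, bond orders sum to 2 (valence 2) → 0 H
  atom 2: C, bond orders sum to 4 (valence 4) → 0 H
  atom 3: O with explicit H count 0
  atom 4: C, bond orders sum to 1 (valence 4) → 3 H
  atom 5: C, bond orders sum to 4 (valence 4) → 0 H
  atom 6: C, bond orders sum to 3 (valence 4) → 1 H
  atom 7: O, bond orders sum to 2 (valence 2) → 0 H
  atom 8: C, bond orders sum to 4 (valence 4) → 0 H
  atom 9: C, bond orders sum to 3 (valence 4) → 1 H
  atom 10: Cl (halogen, monovalent) → 0 H
Totals → C:6, H:5, Cl:1, O:3.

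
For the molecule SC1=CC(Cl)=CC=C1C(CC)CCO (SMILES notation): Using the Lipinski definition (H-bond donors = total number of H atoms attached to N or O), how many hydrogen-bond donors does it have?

Donors: find every N or O and count the H atoms it carries.
  atom 14 (O): bond orders sum to 1 → 1 H
Lipinski HBD = 1.

1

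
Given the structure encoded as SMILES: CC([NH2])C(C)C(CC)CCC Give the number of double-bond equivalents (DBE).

0

Degree of unsaturation = (number of rings) + (number of π bonds).
Ring closures in the SMILES: 0.
π bonds: none → 0 DoU from unsaturation.
Total DoU = 0 + 0 = 0.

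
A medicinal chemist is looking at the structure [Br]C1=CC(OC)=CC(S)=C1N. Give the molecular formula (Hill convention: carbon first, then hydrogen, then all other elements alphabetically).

Walk through each heavy atom and fill implicit hydrogens from standard valence (C 4, N 3, O 2, S 2, halogen 1):
  atom 1: Br with explicit H count 0
  atom 2: C, bond orders sum to 4 (valence 4) → 0 H
  atom 3: C, bond orders sum to 3 (valence 4) → 1 H
  atom 4: C, bond orders sum to 4 (valence 4) → 0 H
  atom 5: O, bond orders sum to 2 (valence 2) → 0 H
  atom 6: C, bond orders sum to 1 (valence 4) → 3 H
  atom 7: C, bond orders sum to 3 (valence 4) → 1 H
  atom 8: C, bond orders sum to 4 (valence 4) → 0 H
  atom 9: S, bond orders sum to 1 (valence 2) → 1 H
  atom 10: C, bond orders sum to 4 (valence 4) → 0 H
  atom 11: N, bond orders sum to 1 (valence 3) → 2 H
Totals → C:7, H:8, Br:1, N:1, O:1, S:1.

C7H8BrNOS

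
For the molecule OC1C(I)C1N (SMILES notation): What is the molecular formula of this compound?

C3H6INO

Walk through each heavy atom and fill implicit hydrogens from standard valence (C 4, N 3, O 2, S 2, halogen 1):
  atom 1: O, bond orders sum to 1 (valence 2) → 1 H
  atom 2: C, bond orders sum to 3 (valence 4) → 1 H
  atom 3: C, bond orders sum to 3 (valence 4) → 1 H
  atom 4: I (halogen, monovalent) → 0 H
  atom 5: C, bond orders sum to 3 (valence 4) → 1 H
  atom 6: N, bond orders sum to 1 (valence 3) → 2 H
Totals → C:3, H:6, I:1, N:1, O:1.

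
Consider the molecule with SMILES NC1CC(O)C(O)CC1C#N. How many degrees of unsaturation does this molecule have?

Molecular formula: C7H12N2O2.
DoU = (2C + 2 + N − H − X) / 2, where X is the halogen count and O/S are ignored.
    = (2·7 + 2 + 2 − 12 − 0) / 2 = 6 / 2 = 3.

3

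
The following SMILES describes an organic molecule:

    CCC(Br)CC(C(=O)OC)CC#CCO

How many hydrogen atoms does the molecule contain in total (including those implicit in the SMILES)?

Walk through each heavy atom and fill implicit hydrogens from standard valence (C 4, N 3, O 2, S 2, halogen 1):
  atom 1: C, bond orders sum to 1 (valence 4) → 3 H
  atom 2: C, bond orders sum to 2 (valence 4) → 2 H
  atom 3: C, bond orders sum to 3 (valence 4) → 1 H
  atom 4: Br (halogen, monovalent) → 0 H
  atom 5: C, bond orders sum to 2 (valence 4) → 2 H
  atom 6: C, bond orders sum to 3 (valence 4) → 1 H
  atom 7: C, bond orders sum to 4 (valence 4) → 0 H
  atom 8: O, bond orders sum to 2 (valence 2) → 0 H
  atom 9: O, bond orders sum to 2 (valence 2) → 0 H
  atom 10: C, bond orders sum to 1 (valence 4) → 3 H
  atom 11: C, bond orders sum to 2 (valence 4) → 2 H
  atom 12: C, bond orders sum to 4 (valence 4) → 0 H
  atom 13: C, bond orders sum to 4 (valence 4) → 0 H
  atom 14: C, bond orders sum to 2 (valence 4) → 2 H
  atom 15: O, bond orders sum to 1 (valence 2) → 1 H
Total hydrogens: 17.

17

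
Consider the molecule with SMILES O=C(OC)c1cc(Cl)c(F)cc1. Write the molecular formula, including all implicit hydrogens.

C8H6ClFO2

Walk through each heavy atom and fill implicit hydrogens from standard valence (C 4, N 3, O 2, S 2, halogen 1); for lowercase aromatic atoms, an aromatic c carries 1 H when it has two neighbours and 0 H with three, and aromatic n carries 0 H:
  atom 1: O, bond orders sum to 2 (valence 2) → 0 H
  atom 2: C, bond orders sum to 4 (valence 4) → 0 H
  atom 3: O, bond orders sum to 2 (valence 2) → 0 H
  atom 4: C, bond orders sum to 1 (valence 4) → 3 H
  atom 5: aromatic c, 3 neighbours → 0 H
  atom 6: aromatic c, 2 neighbours → 1 H
  atom 7: aromatic c, 3 neighbours → 0 H
  atom 8: Cl (halogen, monovalent) → 0 H
  atom 9: aromatic c, 3 neighbours → 0 H
  atom 10: F (halogen, monovalent) → 0 H
  atom 11: aromatic c, 2 neighbours → 1 H
  atom 12: aromatic c, 2 neighbours → 1 H
Totals → C:8, H:6, Cl:1, F:1, O:2.
In Hill order: C8H6ClFO2.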